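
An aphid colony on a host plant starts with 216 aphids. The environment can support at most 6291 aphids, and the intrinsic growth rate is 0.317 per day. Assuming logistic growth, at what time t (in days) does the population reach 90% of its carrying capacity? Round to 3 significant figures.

17.5 days

A = (K − N₀)/N₀ = (6291 − 216)/216 = 28.125.
Solve 6291/(1 + 28.125·e^(−0.317t)) = 5661.9: 1 + 28.125·e^(−0.317t) = 1.1111, so e^(−0.317t) = 0.00395062.
−0.317·t = ln(0.00395062) = -5.5339, so t = 5.5339/0.317 = 17.457.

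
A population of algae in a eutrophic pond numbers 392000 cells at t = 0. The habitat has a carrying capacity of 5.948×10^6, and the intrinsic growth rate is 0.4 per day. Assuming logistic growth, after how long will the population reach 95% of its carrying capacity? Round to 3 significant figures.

14.0 days

A = (K − N₀)/N₀ = (5.948×10^6 − 392000)/392000 = 14.173.
Solve 5.948×10^6/(1 + 14.173·e^(−0.4t)) = 5.6506×10^6: 1 + 14.173·e^(−0.4t) = 1.0526, so e^(−0.4t) = 0.00371339.
−0.4·t = ln(0.00371339) = -5.5958, so t = 5.5958/0.4 = 13.99.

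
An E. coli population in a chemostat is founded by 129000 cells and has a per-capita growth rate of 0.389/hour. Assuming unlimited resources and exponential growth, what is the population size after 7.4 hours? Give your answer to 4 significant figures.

N(t) = N₀·e^(rt) = 129000 × e^(0.389×7.4) = 129000 × e^2.879.
e^2.879 ≈ 17.789, so N ≈ 129000 × 17.789 = 2.294826×10^6.

2295000 cells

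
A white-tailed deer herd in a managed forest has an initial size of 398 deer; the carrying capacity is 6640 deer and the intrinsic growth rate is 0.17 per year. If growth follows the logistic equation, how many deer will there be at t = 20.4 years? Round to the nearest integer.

4459 deer

A = (K − N₀)/N₀ = (6640 − 398)/398 = 15.683.
N(t) = K/(1 + A·e^(−rt)) = 6640/(1 + 15.683×e^(−0.17×20.4)).
e^(−3.468) = 0.031179; denominator = 1 + 15.683×0.031179 = 1.489.
N = 6640/1.489 = 4459.37.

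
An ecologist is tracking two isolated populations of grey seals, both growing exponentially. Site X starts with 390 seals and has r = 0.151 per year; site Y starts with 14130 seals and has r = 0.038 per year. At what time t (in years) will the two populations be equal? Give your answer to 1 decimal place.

Set 390·e^(0.151t) = 14130·e^(0.038t).
e^((0.151 − 0.038)t) = 14130/390 → e^(0.113·t) = 36.231.
0.113·t = ln(36.231) = 3.5899, so t = 3.5899/0.113 = 31.769.

31.8 years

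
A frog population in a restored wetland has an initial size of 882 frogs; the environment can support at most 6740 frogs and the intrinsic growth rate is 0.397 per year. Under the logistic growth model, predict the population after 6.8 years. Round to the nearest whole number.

4659 frogs

A = (K − N₀)/N₀ = (6740 − 882)/882 = 6.6417.
N(t) = K/(1 + A·e^(−rt)) = 6740/(1 + 6.6417×e^(−0.397×6.8)).
e^(−2.7) = 0.067232; denominator = 1 + 6.6417×0.067232 = 1.4465.
N = 6740/1.4465 = 4659.4.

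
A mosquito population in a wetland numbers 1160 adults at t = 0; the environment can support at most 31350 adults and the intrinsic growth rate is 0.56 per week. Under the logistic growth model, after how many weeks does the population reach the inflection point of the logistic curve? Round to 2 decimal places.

Logistic growth is fastest at N = K/2 = 15675.
A = (K − N₀)/N₀ = 26.026. Set K/(1 + A·e^(−rt)) = K/2 → A·e^(−rt) = 1.
e^(−0.56t) = 1/26.026 = 0.0384233, so t = ln(26.026)/0.56 = 3.2591/0.56 = 5.8198.

5.82 weeks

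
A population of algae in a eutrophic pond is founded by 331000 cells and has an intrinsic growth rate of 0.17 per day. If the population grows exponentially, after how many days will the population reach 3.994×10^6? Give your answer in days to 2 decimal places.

Set N₀·e^(rt) = 3.994×10^6: e^(0.17·t) = 3.994×10^6/331000 = 12.066.
0.17·t = ln(12.066) = 2.4904, so t = 2.4904/0.17 = 14.65.

14.65 days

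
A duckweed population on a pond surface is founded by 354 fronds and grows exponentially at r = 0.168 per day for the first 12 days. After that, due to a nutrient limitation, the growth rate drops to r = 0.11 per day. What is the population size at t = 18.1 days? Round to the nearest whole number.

5199 fronds

Phase 1: N(12) = 354·e^(0.168×12) = 354·e^2.016 = 2657.91.
Phase 2 runs for 18.1 − 12 = 6.1 days at r = 0.11.
N(18.1) = 2657.91·e^(0.11×6.1) = 2657.91·e^0.671 = 5199.39.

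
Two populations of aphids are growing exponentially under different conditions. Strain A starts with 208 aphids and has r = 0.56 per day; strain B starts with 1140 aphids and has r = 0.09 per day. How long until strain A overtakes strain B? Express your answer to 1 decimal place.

3.6 days

Set 208·e^(0.56t) = 1140·e^(0.09t).
e^((0.56 − 0.09)t) = 1140/208 → e^(0.47·t) = 5.4808.
0.47·t = ln(5.4808) = 1.7012, so t = 1.7012/0.47 = 3.6197.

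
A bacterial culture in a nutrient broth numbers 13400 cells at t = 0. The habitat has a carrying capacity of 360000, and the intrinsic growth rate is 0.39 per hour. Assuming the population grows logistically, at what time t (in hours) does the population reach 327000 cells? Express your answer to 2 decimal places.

14.22 hours

A = (K − N₀)/N₀ = (360000 − 13400)/13400 = 25.866.
Solve 360000/(1 + 25.866·e^(−0.39t)) = 327000: 1 + 25.866·e^(−0.39t) = 1.1009, so e^(−0.39t) = 0.0039016.
−0.39·t = ln(0.0039016) = -5.5464, so t = 5.5464/0.39 = 14.221.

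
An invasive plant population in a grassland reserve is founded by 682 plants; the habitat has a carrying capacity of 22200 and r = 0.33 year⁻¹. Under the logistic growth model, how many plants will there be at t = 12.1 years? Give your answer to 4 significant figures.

14030 plants

A = (K − N₀)/N₀ = (22200 − 682)/682 = 31.551.
N(t) = K/(1 + A·e^(−rt)) = 22200/(1 + 31.551×e^(−0.33×12.1)).
e^(−3.993) = 0.018444; denominator = 1 + 31.551×0.018444 = 1.5819.
N = 22200/1.5819 = 14033.4.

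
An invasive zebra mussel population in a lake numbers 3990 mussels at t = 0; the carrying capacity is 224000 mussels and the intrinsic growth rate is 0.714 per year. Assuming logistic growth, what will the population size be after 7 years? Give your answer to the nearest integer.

163232 mussels

A = (K − N₀)/N₀ = (224000 − 3990)/3990 = 55.14.
N(t) = K/(1 + A·e^(−rt)) = 224000/(1 + 55.14×e^(−0.714×7)).
e^(−4.998) = 0.0067514; denominator = 1 + 55.14×0.0067514 = 1.3723.
N = 224000/1.3723 = 163232.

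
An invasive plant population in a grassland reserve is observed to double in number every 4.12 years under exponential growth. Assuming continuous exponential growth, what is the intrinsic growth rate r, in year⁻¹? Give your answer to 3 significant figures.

r = ln(2)/t_d = 0.6931/4.12 = 0.16824.

0.168 per year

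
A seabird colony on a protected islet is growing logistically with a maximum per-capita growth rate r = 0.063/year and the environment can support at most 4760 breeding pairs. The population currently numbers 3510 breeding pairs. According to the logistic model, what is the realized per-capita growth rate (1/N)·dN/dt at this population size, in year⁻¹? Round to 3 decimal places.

(1/N)·dN/dt = r(1 − N/K) = 0.063 × (1 − 3510/4760).
= 0.063 × 0.26261 = 0.016544.

0.017 per year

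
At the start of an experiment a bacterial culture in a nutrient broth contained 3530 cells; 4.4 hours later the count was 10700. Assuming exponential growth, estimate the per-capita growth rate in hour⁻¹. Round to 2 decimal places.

From N(t) = N₀·e^(rt): e^(r·4.4) = 10700/3530 = 3.0312.
r·4.4 = ln(3.0312) = 1.1089, so r = 1.1089/4.4 = 0.25203.

0.25 per hour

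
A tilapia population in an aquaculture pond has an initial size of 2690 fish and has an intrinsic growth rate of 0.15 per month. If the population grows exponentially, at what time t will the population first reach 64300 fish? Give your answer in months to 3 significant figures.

21.2 months

Set N₀·e^(rt) = 64300: e^(0.15·t) = 64300/2690 = 23.903.
0.15·t = ln(23.903) = 3.174, so t = 3.174/0.15 = 21.16.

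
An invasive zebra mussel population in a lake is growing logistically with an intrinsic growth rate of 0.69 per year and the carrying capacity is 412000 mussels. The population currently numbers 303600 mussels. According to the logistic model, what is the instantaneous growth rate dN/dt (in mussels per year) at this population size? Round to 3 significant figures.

dN/dt = rN(1 − N/K) = 0.69 × 303600 × (1 − 303600/412000).
1 − 303600/412000 = 0.26311; dN/dt = 0.69 × 303600 × 0.26311 = 55117.

55100 mussels per year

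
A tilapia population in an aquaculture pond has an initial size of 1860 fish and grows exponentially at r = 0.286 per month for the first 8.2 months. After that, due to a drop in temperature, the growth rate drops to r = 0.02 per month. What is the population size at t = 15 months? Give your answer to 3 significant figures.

22200 fish

Phase 1: N(8.2) = 1860·e^(0.286×8.2) = 1860·e^2.345 = 19409.8.
Phase 2 runs for 15 − 8.2 = 6.8 months at r = 0.02.
N(15) = 19409.8·e^(0.02×6.8) = 19409.8·e^0.136 = 22237.4.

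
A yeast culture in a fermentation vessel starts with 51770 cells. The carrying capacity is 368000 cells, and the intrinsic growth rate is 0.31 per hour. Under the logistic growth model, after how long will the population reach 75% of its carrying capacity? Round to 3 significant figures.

A = (K − N₀)/N₀ = (368000 − 51770)/51770 = 6.1084.
Solve 368000/(1 + 6.1084·e^(−0.31t)) = 276000: 1 + 6.1084·e^(−0.31t) = 1.3333, so e^(−0.31t) = 0.05457.
−0.31·t = ln(0.05457) = -2.9083, so t = 2.9083/0.31 = 9.3815.

9.38 hours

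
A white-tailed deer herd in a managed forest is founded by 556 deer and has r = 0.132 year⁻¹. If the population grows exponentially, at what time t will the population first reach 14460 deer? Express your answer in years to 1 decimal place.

Set N₀·e^(rt) = 14460: e^(0.132·t) = 14460/556 = 26.007.
0.132·t = ln(26.007) = 3.2584, so t = 3.2584/0.132 = 24.685.

24.7 years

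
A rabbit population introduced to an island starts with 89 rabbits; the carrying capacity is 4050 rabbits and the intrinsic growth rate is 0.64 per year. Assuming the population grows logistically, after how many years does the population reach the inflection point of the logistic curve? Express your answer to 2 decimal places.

5.93 years

Logistic growth is fastest at N = K/2 = 2025.
A = (K − N₀)/N₀ = 44.506. Set K/(1 + A·e^(−rt)) = K/2 → A·e^(−rt) = 1.
e^(−0.64t) = 1/44.506 = 0.0224691, so t = ln(44.506)/0.64 = 3.7956/0.64 = 5.9306.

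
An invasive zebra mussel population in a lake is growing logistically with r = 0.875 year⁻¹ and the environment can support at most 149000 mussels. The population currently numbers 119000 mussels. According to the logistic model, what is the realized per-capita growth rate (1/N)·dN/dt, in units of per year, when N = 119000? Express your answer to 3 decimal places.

(1/N)·dN/dt = r(1 − N/K) = 0.875 × (1 − 119000/149000).
= 0.875 × 0.20134 = 0.17617.

0.176 per year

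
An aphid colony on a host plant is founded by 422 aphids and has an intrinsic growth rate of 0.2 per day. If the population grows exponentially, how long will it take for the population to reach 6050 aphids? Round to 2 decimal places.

Set N₀·e^(rt) = 6050: e^(0.2·t) = 6050/422 = 14.336.
0.2·t = ln(14.336) = 2.6628, so t = 2.6628/0.2 = 13.314.

13.31 days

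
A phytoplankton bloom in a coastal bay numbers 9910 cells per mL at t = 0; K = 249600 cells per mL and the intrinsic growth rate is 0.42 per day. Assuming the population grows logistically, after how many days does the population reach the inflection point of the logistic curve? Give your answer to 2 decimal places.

7.59 days

Logistic growth is fastest at N = K/2 = 124800.
A = (K − N₀)/N₀ = 24.187. Set K/(1 + A·e^(−rt)) = K/2 → A·e^(−rt) = 1.
e^(−0.42t) = 1/24.187 = 0.0413451, so t = ln(24.187)/0.42 = 3.1858/0.42 = 7.5852.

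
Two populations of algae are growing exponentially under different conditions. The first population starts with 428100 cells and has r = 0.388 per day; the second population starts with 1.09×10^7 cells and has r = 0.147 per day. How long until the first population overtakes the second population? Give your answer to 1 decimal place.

Set 428100·e^(0.388t) = 1.09×10^7·e^(0.147t).
e^((0.388 − 0.147)t) = 1.09×10^7/428100 → e^(0.241·t) = 25.461.
0.241·t = ln(25.461) = 3.2372, so t = 3.2372/0.241 = 13.432.

13.4 days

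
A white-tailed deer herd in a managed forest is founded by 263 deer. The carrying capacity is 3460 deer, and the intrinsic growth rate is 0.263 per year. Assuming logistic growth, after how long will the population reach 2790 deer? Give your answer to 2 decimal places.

A = (K − N₀)/N₀ = (3460 − 263)/263 = 12.156.
Solve 3460/(1 + 12.156·e^(−0.263t)) = 2790: 1 + 12.156·e^(−0.263t) = 1.2401, so e^(−0.263t) = 0.0197553.
−0.263·t = ln(0.0197553) = -3.9243, so t = 3.9243/0.263 = 14.921.

14.92 years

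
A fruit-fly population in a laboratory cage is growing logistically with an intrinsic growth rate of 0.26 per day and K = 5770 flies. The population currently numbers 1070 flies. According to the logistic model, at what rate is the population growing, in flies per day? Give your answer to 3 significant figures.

227 flies per day

dN/dt = rN(1 − N/K) = 0.26 × 1070 × (1 − 1070/5770).
1 − 1070/5770 = 0.81456; dN/dt = 0.26 × 1070 × 0.81456 = 226.61.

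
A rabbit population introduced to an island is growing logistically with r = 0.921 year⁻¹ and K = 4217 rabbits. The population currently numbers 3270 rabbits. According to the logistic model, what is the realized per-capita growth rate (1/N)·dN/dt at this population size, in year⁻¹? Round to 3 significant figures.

0.207 per year

(1/N)·dN/dt = r(1 − N/K) = 0.921 × (1 − 3270/4217).
= 0.921 × 0.22457 = 0.20683.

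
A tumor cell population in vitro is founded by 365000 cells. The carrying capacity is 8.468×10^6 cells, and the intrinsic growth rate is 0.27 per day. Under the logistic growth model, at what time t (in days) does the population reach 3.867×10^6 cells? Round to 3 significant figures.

A = (K − N₀)/N₀ = (8.468×10^6 − 365000)/365000 = 22.2.
Solve 8.468×10^6/(1 + 22.2·e^(−0.27t)) = 3.867×10^6: 1 + 22.2·e^(−0.27t) = 2.1898, so e^(−0.27t) = 0.0535951.
−0.27·t = ln(0.0535951) = -2.9263, so t = 2.9263/0.27 = 10.838.

10.8 days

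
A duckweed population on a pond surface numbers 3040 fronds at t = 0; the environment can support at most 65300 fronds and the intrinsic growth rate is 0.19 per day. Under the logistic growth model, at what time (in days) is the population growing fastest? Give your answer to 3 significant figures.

15.9 days

Logistic growth is fastest at N = K/2 = 32650.
A = (K − N₀)/N₀ = 20.48. Set K/(1 + A·e^(−rt)) = K/2 → A·e^(−rt) = 1.
e^(−0.19t) = 1/20.48 = 0.0488275, so t = ln(20.48)/0.19 = 3.0195/0.19 = 15.892.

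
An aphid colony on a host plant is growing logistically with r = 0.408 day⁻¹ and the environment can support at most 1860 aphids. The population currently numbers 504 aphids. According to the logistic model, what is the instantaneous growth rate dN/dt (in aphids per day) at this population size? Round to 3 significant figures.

150 aphids per day

dN/dt = rN(1 − N/K) = 0.408 × 504 × (1 − 504/1860).
1 − 504/1860 = 0.72903; dN/dt = 0.408 × 504 × 0.72903 = 149.91.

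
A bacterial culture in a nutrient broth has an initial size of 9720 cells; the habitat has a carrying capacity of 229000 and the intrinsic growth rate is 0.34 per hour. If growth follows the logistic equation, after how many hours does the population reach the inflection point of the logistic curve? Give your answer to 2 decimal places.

9.17 hours

Logistic growth is fastest at N = K/2 = 114500.
A = (K − N₀)/N₀ = 22.56. Set K/(1 + A·e^(−rt)) = K/2 → A·e^(−rt) = 1.
e^(−0.34t) = 1/22.56 = 0.0443269, so t = ln(22.56)/0.34 = 3.1162/0.34 = 9.1652.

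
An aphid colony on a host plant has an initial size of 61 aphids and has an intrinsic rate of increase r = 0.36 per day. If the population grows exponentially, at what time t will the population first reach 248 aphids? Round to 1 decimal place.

Set N₀·e^(rt) = 248: e^(0.36·t) = 248/61 = 4.0656.
0.36·t = ln(4.0656) = 1.4026, so t = 1.4026/0.36 = 3.896.

3.9 days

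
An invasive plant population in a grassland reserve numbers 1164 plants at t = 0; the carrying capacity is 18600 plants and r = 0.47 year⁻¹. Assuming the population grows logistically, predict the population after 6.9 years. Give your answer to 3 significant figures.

11700 plants

A = (K − N₀)/N₀ = (18600 − 1164)/1164 = 14.979.
N(t) = K/(1 + A·e^(−rt)) = 18600/(1 + 14.979×e^(−0.47×6.9)).
e^(−3.243) = 0.039047; denominator = 1 + 14.979×0.039047 = 1.5849.
N = 18600/1.5849 = 11735.8.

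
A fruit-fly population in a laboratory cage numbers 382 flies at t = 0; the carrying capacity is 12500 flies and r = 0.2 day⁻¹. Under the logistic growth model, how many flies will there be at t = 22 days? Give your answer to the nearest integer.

8996 flies

A = (K − N₀)/N₀ = (12500 − 382)/382 = 31.723.
N(t) = K/(1 + A·e^(−rt)) = 12500/(1 + 31.723×e^(−0.2×22)).
e^(−4.4) = 0.012277; denominator = 1 + 31.723×0.012277 = 1.3895.
N = 12500/1.3895 = 8996.25.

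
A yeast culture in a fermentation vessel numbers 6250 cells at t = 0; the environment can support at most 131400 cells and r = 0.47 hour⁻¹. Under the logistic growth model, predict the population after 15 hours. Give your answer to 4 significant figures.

129200 cells

A = (K − N₀)/N₀ = (131400 − 6250)/6250 = 20.024.
N(t) = K/(1 + A·e^(−rt)) = 131400/(1 + 20.024×e^(−0.47×15)).
e^(−7.05) = 0.00086741; denominator = 1 + 20.024×0.00086741 = 1.0174.
N = 131400/1.0174 = 129157.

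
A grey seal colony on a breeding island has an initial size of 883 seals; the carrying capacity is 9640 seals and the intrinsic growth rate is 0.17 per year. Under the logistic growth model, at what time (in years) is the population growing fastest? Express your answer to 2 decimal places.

Logistic growth is fastest at N = K/2 = 4820.
A = (K − N₀)/N₀ = 9.9173. Set K/(1 + A·e^(−rt)) = K/2 → A·e^(−rt) = 1.
e^(−0.17t) = 1/9.9173 = 0.100834, so t = ln(9.9173)/0.17 = 2.2943/0.17 = 13.496.

13.50 years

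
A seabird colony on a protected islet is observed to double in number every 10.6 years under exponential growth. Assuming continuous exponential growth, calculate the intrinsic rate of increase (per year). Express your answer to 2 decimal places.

0.07 per year

r = ln(2)/t_d = 0.6931/10.6 = 0.065391.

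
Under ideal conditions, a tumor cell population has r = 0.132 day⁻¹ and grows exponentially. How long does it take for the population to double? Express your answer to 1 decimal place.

5.3 days

Doubling time t_d = ln(2)/r = 0.6931/0.132 = 5.2511.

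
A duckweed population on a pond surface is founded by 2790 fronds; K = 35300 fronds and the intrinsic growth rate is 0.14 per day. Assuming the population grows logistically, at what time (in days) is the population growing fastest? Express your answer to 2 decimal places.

17.54 days

Logistic growth is fastest at N = K/2 = 17650.
A = (K − N₀)/N₀ = 11.652. Set K/(1 + A·e^(−rt)) = K/2 → A·e^(−rt) = 1.
e^(−0.14t) = 1/11.652 = 0.0858197, so t = ln(11.652)/0.14 = 2.4555/0.14 = 17.539.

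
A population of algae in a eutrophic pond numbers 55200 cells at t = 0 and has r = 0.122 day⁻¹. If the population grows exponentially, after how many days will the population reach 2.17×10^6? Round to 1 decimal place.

Set N₀·e^(rt) = 2.17×10^6: e^(0.122·t) = 2.17×10^6/55200 = 39.312.
0.122·t = ln(39.312) = 3.6715, so t = 3.6715/0.122 = 30.094.

30.1 days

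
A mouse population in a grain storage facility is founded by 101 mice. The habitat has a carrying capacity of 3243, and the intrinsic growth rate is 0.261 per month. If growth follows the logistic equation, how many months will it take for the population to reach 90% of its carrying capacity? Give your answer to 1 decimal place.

A = (K − N₀)/N₀ = (3243 − 101)/101 = 31.109.
Solve 3243/(1 + 31.109·e^(−0.261t)) = 2918.7: 1 + 31.109·e^(−0.261t) = 1.1111, so e^(−0.261t) = 0.00357168.
−0.261·t = ln(0.00357168) = -5.6347, so t = 5.6347/0.261 = 21.589.

21.6 months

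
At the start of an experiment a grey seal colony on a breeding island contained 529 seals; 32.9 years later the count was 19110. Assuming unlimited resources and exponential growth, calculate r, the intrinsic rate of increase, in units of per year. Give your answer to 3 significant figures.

0.109 per year

From N(t) = N₀·e^(rt): e^(r·32.9) = 19110/529 = 36.125.
r·32.9 = ln(36.125) = 3.587, so r = 3.587/32.9 = 0.10903.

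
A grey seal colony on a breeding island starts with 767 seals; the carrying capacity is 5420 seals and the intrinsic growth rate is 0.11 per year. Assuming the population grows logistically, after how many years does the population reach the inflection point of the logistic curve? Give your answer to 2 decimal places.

16.39 years

Logistic growth is fastest at N = K/2 = 2710.
A = (K − N₀)/N₀ = 6.0665. Set K/(1 + A·e^(−rt)) = K/2 → A·e^(−rt) = 1.
e^(−0.11t) = 1/6.0665 = 0.16484, so t = ln(6.0665)/0.11 = 1.8028/0.11 = 16.389.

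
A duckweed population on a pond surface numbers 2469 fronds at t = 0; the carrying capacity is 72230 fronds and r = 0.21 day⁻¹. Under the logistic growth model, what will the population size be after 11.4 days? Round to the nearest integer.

20184 fronds

A = (K − N₀)/N₀ = (72230 − 2469)/2469 = 28.255.
N(t) = K/(1 + A·e^(−rt)) = 72230/(1 + 28.255×e^(−0.21×11.4)).
e^(−2.394) = 0.091264; denominator = 1 + 28.255×0.091264 = 3.5786.
N = 72230/3.5786 = 20183.6.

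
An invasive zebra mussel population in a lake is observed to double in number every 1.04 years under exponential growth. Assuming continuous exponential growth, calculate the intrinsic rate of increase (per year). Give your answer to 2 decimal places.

0.67 per year

r = ln(2)/t_d = 0.6931/1.04 = 0.66649.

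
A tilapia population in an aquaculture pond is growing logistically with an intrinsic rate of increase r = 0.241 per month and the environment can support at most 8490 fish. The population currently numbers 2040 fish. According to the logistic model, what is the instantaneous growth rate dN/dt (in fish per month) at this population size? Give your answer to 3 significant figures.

dN/dt = rN(1 − N/K) = 0.241 × 2040 × (1 − 2040/8490).
1 − 2040/8490 = 0.75972; dN/dt = 0.241 × 2040 × 0.75972 = 373.51.

374 fish per month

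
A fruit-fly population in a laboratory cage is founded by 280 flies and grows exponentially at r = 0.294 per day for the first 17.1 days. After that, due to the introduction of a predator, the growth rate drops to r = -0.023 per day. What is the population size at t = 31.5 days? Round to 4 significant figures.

30670 flies

Phase 1: N(17.1) = 280·e^(0.294×17.1) = 280·e^5.027 = 42710.1.
Phase 2 runs for 31.5 − 17.1 = 14.4 days at r = -0.023.
N(31.5) = 42710.1·e^(-0.023×14.4) = 42710.1·e^-0.3312 = 30668.4.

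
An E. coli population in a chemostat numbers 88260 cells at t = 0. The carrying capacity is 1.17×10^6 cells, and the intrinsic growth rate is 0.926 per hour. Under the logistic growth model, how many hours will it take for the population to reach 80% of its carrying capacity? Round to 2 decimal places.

4.20 hours

A = (K − N₀)/N₀ = (1.17×10^6 − 88260)/88260 = 12.256.
Solve 1.17×10^6/(1 + 12.256·e^(−0.926t)) = 936000: 1 + 12.256·e^(−0.926t) = 1.25, so e^(−0.926t) = 0.0203977.
−0.926·t = ln(0.0203977) = -3.8923, so t = 3.8923/0.926 = 4.2034.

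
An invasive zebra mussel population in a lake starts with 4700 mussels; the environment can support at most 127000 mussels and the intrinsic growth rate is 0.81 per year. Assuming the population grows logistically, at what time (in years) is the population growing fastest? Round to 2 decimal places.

Logistic growth is fastest at N = K/2 = 63500.
A = (K − N₀)/N₀ = 26.021. Set K/(1 + A·e^(−rt)) = K/2 → A·e^(−rt) = 1.
e^(−0.81t) = 1/26.021 = 0.0384301, so t = ln(26.021)/0.81 = 3.2589/0.81 = 4.0234.

4.02 years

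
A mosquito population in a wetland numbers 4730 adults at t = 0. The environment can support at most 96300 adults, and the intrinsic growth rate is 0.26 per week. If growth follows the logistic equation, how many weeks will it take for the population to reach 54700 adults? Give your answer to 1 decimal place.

A = (K − N₀)/N₀ = (96300 − 4730)/4730 = 19.359.
Solve 96300/(1 + 19.359·e^(−0.26t)) = 54700: 1 + 19.359·e^(−0.26t) = 1.7605, so e^(−0.26t) = 0.0392838.
−0.26·t = ln(0.0392838) = -3.2369, so t = 3.2369/0.26 = 12.45.

12.4 weeks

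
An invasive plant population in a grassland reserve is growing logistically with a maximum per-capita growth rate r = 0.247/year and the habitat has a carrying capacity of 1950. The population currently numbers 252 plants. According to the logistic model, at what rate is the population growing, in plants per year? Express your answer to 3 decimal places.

dN/dt = rN(1 − N/K) = 0.247 × 252 × (1 − 252/1950).
1 − 252/1950 = 0.87077; dN/dt = 0.247 × 252 × 0.87077 = 54.2.

54.200 plants per year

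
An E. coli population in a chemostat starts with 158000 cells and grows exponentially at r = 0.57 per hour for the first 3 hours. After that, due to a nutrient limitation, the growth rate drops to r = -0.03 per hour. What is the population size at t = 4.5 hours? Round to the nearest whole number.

835136 cells

Phase 1: N(3) = 158000·e^(0.57×3) = 158000·e^1.71 = 873576.
Phase 2 runs for 4.5 − 3 = 1.5 hours at r = -0.03.
N(4.5) = 873576·e^(-0.03×1.5) = 873576·e^-0.045 = 835136.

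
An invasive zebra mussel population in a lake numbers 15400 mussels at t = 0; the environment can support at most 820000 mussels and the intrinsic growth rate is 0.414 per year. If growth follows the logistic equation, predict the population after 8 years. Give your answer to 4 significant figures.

A = (K − N₀)/N₀ = (820000 − 15400)/15400 = 52.247.
N(t) = K/(1 + A·e^(−rt)) = 820000/(1 + 52.247×e^(−0.414×8)).
e^(−3.312) = 0.036443; denominator = 1 + 52.247×0.036443 = 2.904.
N = 820000/2.904 = 282365.

282400 mussels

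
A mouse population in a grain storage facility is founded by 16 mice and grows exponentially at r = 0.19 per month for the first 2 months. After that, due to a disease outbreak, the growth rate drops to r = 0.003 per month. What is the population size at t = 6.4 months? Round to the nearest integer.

Phase 1: N(2) = 16·e^(0.19×2) = 16·e^0.38 = 23.3966.
Phase 2 runs for 6.4 − 2 = 4.4 months at r = 0.003.
N(6.4) = 23.3966·e^(0.003×4.4) = 23.3966·e^0.0132 = 23.7074.

24 mice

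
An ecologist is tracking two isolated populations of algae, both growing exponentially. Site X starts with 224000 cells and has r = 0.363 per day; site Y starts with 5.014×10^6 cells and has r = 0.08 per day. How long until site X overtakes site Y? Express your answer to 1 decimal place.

Set 224000·e^(0.363t) = 5.014×10^6·e^(0.08t).
e^((0.363 − 0.08)t) = 5.014×10^6/224000 → e^(0.283·t) = 22.384.
0.283·t = ln(22.384) = 3.1083, so t = 3.1083/0.283 = 10.984.

11.0 days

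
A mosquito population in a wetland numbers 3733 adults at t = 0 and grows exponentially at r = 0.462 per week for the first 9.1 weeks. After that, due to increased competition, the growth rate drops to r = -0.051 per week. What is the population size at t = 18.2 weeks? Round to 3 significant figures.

157000 adults

Phase 1: N(9.1) = 3733·e^(0.462×9.1) = 3733·e^4.204 = 249988.
Phase 2 runs for 18.2 − 9.1 = 9.1 weeks at r = -0.051.
N(18.2) = 249988·e^(-0.051×9.1) = 249988·e^-0.4641 = 157168.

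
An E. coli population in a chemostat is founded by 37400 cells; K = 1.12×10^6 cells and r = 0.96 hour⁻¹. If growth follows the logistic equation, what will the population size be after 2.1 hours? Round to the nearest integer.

230676 cells

A = (K − N₀)/N₀ = (1.12×10^6 − 37400)/37400 = 28.947.
N(t) = K/(1 + A·e^(−rt)) = 1.12×10^6/(1 + 28.947×e^(−0.96×2.1)).
e^(−2.016) = 0.13319; denominator = 1 + 28.947×0.13319 = 4.8553.
N = 1.12×10^6/4.8553 = 230676.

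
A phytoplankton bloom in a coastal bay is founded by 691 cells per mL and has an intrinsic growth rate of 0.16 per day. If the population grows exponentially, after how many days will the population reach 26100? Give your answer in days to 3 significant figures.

Set N₀·e^(rt) = 26100: e^(0.16·t) = 26100/691 = 37.771.
0.16·t = ln(37.771) = 3.6316, so t = 3.6316/0.16 = 22.697.

22.7 days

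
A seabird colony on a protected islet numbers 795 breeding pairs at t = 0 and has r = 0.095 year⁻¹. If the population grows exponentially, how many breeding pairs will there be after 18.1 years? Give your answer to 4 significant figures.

N(t) = N₀·e^(rt) = 795 × e^(0.095×18.1) = 795 × e^1.72.
e^1.72 ≈ 5.5817, so N ≈ 795 × 5.5817 = 4437.48.

4437 breeding pairs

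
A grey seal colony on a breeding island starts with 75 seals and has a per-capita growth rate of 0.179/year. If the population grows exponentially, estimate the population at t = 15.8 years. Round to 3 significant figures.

1270 seals

N(t) = N₀·e^(rt) = 75 × e^(0.179×15.8) = 75 × e^2.828.
e^2.828 ≈ 16.915, so N ≈ 75 × 16.915 = 1268.62.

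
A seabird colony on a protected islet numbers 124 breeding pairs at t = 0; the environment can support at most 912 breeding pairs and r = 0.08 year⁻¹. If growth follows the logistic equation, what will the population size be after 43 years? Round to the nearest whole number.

A = (K − N₀)/N₀ = (912 − 124)/124 = 6.3548.
N(t) = K/(1 + A·e^(−rt)) = 912/(1 + 6.3548×e^(−0.08×43)).
e^(−3.44) = 0.032065; denominator = 1 + 6.3548×0.032065 = 1.2038.
N = 912/1.2038 = 757.622.

758 breeding pairs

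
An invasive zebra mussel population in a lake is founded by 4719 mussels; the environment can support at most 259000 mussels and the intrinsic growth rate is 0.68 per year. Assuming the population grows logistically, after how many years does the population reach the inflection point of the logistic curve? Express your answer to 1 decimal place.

5.9 years

Logistic growth is fastest at N = K/2 = 129500.
A = (K − N₀)/N₀ = 53.885. Set K/(1 + A·e^(−rt)) = K/2 → A·e^(−rt) = 1.
e^(−0.68t) = 1/53.885 = 0.0185582, so t = ln(53.885)/0.68 = 3.9868/0.68 = 5.863.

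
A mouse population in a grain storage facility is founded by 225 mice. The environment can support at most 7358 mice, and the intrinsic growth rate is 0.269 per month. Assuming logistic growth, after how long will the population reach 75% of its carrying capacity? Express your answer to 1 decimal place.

A = (K − N₀)/N₀ = (7358 − 225)/225 = 31.702.
Solve 7358/(1 + 31.702·e^(−0.269t)) = 5518.5: 1 + 31.702·e^(−0.269t) = 1.3333, so e^(−0.269t) = 0.0105145.
−0.269·t = ln(0.0105145) = -4.555, so t = 4.555/0.269 = 16.933.

16.9 months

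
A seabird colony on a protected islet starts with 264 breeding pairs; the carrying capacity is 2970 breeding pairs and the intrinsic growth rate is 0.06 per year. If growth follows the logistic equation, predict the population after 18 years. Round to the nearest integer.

A = (K − N₀)/N₀ = (2970 − 264)/264 = 10.25.
N(t) = K/(1 + A·e^(−rt)) = 2970/(1 + 10.25×e^(−0.06×18)).
e^(−1.08) = 0.3396; denominator = 1 + 10.25×0.3396 = 4.4809.
N = 2970/4.4809 = 662.82.

663 breeding pairs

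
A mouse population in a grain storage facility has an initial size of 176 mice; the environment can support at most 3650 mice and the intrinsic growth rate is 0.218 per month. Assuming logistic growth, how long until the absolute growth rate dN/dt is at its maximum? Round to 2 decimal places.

Logistic growth is fastest at N = K/2 = 1825.
A = (K − N₀)/N₀ = 19.739. Set K/(1 + A·e^(−rt)) = K/2 → A·e^(−rt) = 1.
e^(−0.218t) = 1/19.739 = 0.0506621, so t = ln(19.739)/0.218 = 2.9826/0.218 = 13.682.

13.68 months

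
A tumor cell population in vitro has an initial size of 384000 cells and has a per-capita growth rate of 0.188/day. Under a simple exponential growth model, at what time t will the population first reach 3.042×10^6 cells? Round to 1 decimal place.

Set N₀·e^(rt) = 3.042×10^6: e^(0.188·t) = 3.042×10^6/384000 = 7.9219.
0.188·t = ln(7.9219) = 2.0696, so t = 2.0696/0.188 = 11.009.

11.0 days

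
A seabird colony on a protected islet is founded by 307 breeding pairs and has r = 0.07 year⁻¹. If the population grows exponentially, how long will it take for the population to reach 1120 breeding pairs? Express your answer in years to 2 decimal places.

18.49 years

Set N₀·e^(rt) = 1120: e^(0.07·t) = 1120/307 = 3.6482.
0.07·t = ln(3.6482) = 1.2942, so t = 1.2942/0.07 = 18.489.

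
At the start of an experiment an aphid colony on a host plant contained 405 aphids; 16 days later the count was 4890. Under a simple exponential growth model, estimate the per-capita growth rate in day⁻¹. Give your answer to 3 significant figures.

0.156 per day

From N(t) = N₀·e^(rt): e^(r·16) = 4890/405 = 12.074.
r·16 = ln(12.074) = 2.4911, so r = 2.4911/16 = 0.15569.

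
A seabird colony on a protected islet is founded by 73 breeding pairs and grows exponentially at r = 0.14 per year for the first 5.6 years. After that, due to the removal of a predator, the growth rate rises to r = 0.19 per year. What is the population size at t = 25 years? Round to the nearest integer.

6377 breeding pairs

Phase 1: N(5.6) = 73·e^(0.14×5.6) = 73·e^0.784 = 159.886.
Phase 2 runs for 25 − 5.6 = 19.4 years at r = 0.19.
N(25) = 159.886·e^(0.19×19.4) = 159.886·e^3.686 = 6377.04.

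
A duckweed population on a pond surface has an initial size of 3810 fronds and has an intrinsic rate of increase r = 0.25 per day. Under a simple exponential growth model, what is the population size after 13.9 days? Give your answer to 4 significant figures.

N(t) = N₀·e^(rt) = 3810 × e^(0.25×13.9) = 3810 × e^3.475.
e^3.475 ≈ 32.298, so N ≈ 3810 × 32.298 = 123055.

123100 fronds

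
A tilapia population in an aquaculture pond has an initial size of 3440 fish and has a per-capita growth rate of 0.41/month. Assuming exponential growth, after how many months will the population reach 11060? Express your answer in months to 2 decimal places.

2.85 months

Set N₀·e^(rt) = 11060: e^(0.41·t) = 11060/3440 = 3.2151.
0.41·t = ln(3.2151) = 1.1679, so t = 1.1679/0.41 = 2.8484.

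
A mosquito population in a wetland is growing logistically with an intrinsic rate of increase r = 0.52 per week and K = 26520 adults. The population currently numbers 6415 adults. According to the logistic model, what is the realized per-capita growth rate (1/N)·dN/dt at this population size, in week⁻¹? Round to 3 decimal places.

(1/N)·dN/dt = r(1 − N/K) = 0.52 × (1 − 6415/26520).
= 0.52 × 0.75811 = 0.39422.

0.394 per week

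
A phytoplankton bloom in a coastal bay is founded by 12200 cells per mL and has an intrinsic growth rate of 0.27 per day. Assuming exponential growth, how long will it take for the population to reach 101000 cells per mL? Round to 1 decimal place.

7.8 days

Set N₀·e^(rt) = 101000: e^(0.27·t) = 101000/12200 = 8.2787.
0.27·t = ln(8.2787) = 2.1137, so t = 2.1137/0.27 = 7.8285.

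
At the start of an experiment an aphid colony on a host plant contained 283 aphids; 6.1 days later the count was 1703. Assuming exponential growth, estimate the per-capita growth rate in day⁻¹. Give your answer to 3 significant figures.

0.294 per day

From N(t) = N₀·e^(rt): e^(r·6.1) = 1703/283 = 6.0177.
r·6.1 = ln(6.0177) = 1.7947, so r = 1.7947/6.1 = 0.29421.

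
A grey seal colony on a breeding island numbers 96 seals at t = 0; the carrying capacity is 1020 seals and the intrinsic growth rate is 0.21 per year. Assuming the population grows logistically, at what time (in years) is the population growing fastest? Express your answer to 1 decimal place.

Logistic growth is fastest at N = K/2 = 510.
A = (K − N₀)/N₀ = 9.625. Set K/(1 + A·e^(−rt)) = K/2 → A·e^(−rt) = 1.
e^(−0.21t) = 1/9.625 = 0.103896, so t = ln(9.625)/0.21 = 2.2644/0.21 = 10.783.

10.8 years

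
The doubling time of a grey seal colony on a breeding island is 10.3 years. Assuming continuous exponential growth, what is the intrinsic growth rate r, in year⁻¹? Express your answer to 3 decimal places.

0.067 per year

r = ln(2)/t_d = 0.6931/10.3 = 0.067296.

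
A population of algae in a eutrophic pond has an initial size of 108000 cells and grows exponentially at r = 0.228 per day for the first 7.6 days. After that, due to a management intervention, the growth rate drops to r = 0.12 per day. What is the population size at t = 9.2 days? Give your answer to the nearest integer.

740208 cells

Phase 1: N(7.6) = 108000·e^(0.228×7.6) = 108000·e^1.733 = 610899.
Phase 2 runs for 9.2 − 7.6 = 1.6 days at r = 0.12.
N(9.2) = 610899·e^(0.12×1.6) = 610899·e^0.192 = 740208.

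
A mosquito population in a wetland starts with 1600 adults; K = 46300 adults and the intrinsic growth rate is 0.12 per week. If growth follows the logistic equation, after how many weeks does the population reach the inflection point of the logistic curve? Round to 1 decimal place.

27.7 weeks

Logistic growth is fastest at N = K/2 = 23150.
A = (K − N₀)/N₀ = 27.938. Set K/(1 + A·e^(−rt)) = K/2 → A·e^(−rt) = 1.
e^(−0.12t) = 1/27.938 = 0.0357942, so t = ln(27.938)/0.12 = 3.33/0.12 = 27.75.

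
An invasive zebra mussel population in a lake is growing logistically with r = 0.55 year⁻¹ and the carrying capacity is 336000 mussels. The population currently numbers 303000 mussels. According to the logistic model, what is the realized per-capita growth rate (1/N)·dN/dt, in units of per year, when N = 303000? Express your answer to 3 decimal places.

(1/N)·dN/dt = r(1 − N/K) = 0.55 × (1 − 303000/336000).
= 0.55 × 0.098214 = 0.054018.

0.054 per year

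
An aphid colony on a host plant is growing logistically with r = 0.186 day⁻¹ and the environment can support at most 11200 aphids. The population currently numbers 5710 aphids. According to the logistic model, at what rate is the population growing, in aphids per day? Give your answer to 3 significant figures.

dN/dt = rN(1 − N/K) = 0.186 × 5710 × (1 − 5710/11200).
1 − 5710/11200 = 0.49018; dN/dt = 0.186 × 5710 × 0.49018 = 520.6.

521 aphids per day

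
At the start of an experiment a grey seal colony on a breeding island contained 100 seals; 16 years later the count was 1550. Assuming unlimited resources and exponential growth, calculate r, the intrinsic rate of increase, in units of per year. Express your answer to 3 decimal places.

0.171 per year

From N(t) = N₀·e^(rt): e^(r·16) = 1550/100 = 15.5.
r·16 = ln(15.5) = 2.7408, so r = 2.7408/16 = 0.1713.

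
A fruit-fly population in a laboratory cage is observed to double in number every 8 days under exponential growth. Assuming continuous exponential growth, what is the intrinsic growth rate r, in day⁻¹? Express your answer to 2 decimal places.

0.09 per day

r = ln(2)/t_d = 0.6931/8 = 0.086643.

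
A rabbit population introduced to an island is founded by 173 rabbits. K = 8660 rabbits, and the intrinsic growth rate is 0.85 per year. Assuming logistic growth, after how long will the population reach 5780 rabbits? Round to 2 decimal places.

A = (K − N₀)/N₀ = (8660 − 173)/173 = 49.058.
Solve 8660/(1 + 49.058·e^(−0.85t)) = 5780: 1 + 49.058·e^(−0.85t) = 1.4983, so e^(−0.85t) = 0.0101568.
−0.85·t = ln(0.0101568) = -4.5896, so t = 4.5896/0.85 = 5.3995.

5.40 years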